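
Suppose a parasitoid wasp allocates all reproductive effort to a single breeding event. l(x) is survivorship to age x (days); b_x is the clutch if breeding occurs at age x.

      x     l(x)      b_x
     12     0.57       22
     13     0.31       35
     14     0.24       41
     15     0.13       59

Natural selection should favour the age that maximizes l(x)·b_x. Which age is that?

Expected offspring if breeding at age x = l(x) × b_x:
  age 12: 0.57 × 22 = 12.540
  age 13: 0.31 × 35 = 10.850
  age 14: 0.24 × 41 = 9.840
  age 15: 0.13 × 59 = 7.670
Maximum at age 12 (12.540).

12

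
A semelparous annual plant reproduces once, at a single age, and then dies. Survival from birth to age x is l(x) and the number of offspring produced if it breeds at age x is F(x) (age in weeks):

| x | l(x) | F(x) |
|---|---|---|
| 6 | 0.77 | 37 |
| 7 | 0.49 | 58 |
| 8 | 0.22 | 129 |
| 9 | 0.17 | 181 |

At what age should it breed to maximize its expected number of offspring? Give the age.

9

Expected offspring if breeding at age x = l(x) × F(x):
  age 6: 0.77 × 37 = 28.490
  age 7: 0.49 × 58 = 28.420
  age 8: 0.22 × 129 = 28.380
  age 9: 0.17 × 181 = 30.770
Maximum at age 9 (30.770).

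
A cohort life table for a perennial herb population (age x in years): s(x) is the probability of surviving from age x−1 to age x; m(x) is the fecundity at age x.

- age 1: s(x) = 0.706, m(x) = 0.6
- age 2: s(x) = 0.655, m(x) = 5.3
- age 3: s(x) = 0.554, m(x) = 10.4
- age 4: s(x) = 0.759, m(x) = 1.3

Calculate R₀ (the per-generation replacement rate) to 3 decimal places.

5.792

Survivorship from birth: l_x = s_1·s_2·…·s_x.
  l_1 = 0.70600
  l_2 = 0.46243
  l_3 = 0.25619
  l_4 = 0.19445
R₀ = Σ l_x m(x):
  age 1: 0.70600 × 0.6 = 0.4236
  age 2: 0.46243 × 5.3 = 2.4509
  age 3: 0.25619 × 10.4 = 2.6644
  age 4: 0.19445 × 1.3 = 0.2528
R₀ = 0.4236 + 2.4509 + 2.6644 + 0.2528 = 5.7916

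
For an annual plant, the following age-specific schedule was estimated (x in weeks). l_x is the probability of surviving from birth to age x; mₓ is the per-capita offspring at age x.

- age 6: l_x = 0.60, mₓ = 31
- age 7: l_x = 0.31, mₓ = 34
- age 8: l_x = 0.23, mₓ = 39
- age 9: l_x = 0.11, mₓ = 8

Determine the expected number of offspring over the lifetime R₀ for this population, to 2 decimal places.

38.99

R₀ = Σ l_x mₓ:
  age 6: 0.60 × 31 = 18.6000
  age 7: 0.31 × 34 = 10.5400
  age 8: 0.23 × 39 = 8.9700
  age 9: 0.11 × 8 = 0.8800
R₀ = 18.6000 + 10.5400 + 8.9700 + 0.8800 = 38.9900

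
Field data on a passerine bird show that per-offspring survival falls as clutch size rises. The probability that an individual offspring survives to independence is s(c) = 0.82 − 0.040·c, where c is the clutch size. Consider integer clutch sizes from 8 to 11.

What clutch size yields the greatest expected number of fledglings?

10

Expected fledglings = c × s(c):
  c=8: 8 × 0.500 = 4.000
  c=9: 9 × 0.460 = 4.140
  c=10: 10 × 0.420 = 4.200
  c=11: 11 × 0.380 = 4.180
Maximum at c = 10 (4.200 fledglings).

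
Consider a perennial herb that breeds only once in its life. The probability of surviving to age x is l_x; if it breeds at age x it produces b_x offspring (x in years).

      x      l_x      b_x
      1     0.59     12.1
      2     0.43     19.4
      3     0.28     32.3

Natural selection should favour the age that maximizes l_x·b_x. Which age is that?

3

Expected offspring if breeding at age x = l_x × b_x:
  age 1: 0.59 × 12.1 = 7.139
  age 2: 0.43 × 19.4 = 8.342
  age 3: 0.28 × 32.3 = 9.044
Maximum at age 3 (9.044).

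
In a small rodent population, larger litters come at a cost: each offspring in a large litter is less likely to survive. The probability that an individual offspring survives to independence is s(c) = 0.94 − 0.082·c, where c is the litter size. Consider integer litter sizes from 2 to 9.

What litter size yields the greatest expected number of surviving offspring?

6

Expected surviving offspring = c × s(c):
  c=2: 2 × 0.776 = 1.552
  c=3: 3 × 0.694 = 2.082
  c=4: 4 × 0.612 = 2.448
  c=5: 5 × 0.530 = 2.650
  c=6: 6 × 0.448 = 2.688
  c=7: 7 × 0.366 = 2.562
  c=8: 8 × 0.284 = 2.272
  c=9: 9 × 0.202 = 1.818
Maximum at c = 6 (2.688 surviving offspring).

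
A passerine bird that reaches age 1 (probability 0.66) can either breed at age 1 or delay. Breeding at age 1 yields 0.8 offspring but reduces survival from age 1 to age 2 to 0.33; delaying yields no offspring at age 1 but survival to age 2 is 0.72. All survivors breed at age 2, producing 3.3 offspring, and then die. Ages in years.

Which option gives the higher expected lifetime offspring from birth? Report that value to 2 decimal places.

1.57

breed at age 1: R₀ = 0.66 × (0.8 + 0.33 × 3.3) = 0.66 × 1.8890 = 1.2467
delay to age 2: R₀ = 0.66 × (0.72 × 3.3) = 0.66 × 2.3760 = 1.5682
Higher: delay to age 2 (1.5682).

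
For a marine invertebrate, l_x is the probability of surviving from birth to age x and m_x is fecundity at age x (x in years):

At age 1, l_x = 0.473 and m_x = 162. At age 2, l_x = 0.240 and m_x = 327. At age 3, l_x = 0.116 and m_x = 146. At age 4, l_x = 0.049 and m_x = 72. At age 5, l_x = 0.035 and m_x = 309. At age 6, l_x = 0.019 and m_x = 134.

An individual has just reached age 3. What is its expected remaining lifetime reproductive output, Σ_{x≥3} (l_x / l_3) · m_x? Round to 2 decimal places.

291.59

l_3 = 0.116. Conditional survival from age 3 to x is l_x / l_3.
  x=3: (0.116/0.116) × 146 = 146.0000
  x=4: (0.049/0.116) × 72 = 30.4138
  x=5: (0.035/0.116) × 309 = 93.2328
  x=6: (0.019/0.116) × 134 = 21.9483
Sum = 146.0000 + 30.4138 + 93.2328 + 21.9483 = 291.5948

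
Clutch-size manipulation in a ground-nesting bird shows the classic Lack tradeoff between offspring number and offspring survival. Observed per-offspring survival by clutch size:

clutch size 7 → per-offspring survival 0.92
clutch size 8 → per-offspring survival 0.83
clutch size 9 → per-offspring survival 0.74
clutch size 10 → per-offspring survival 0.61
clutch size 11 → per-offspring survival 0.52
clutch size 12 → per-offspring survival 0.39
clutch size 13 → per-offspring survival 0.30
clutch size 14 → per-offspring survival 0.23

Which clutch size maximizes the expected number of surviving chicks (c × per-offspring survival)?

9

Expected surviving chicks = c × s(c):
  c=7: 7 × 0.92 = 6.440
  c=8: 8 × 0.83 = 6.640
  c=9: 9 × 0.74 = 6.660
  c=10: 10 × 0.61 = 6.100
  c=11: 11 × 0.52 = 5.720
  c=12: 12 × 0.39 = 4.680
  c=13: 13 × 0.30 = 3.900
  c=14: 14 × 0.23 = 3.220
Maximum at c = 9 (6.660 surviving chicks).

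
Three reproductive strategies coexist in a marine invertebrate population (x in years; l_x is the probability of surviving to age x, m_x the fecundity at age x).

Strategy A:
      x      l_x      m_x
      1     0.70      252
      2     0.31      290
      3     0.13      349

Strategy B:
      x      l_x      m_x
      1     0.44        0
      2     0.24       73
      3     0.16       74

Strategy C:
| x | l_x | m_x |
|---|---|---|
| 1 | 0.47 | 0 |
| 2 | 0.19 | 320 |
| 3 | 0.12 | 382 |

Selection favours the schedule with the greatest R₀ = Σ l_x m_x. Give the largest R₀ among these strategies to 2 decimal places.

311.67

Strategy A: R₀ = 0.70×252 + 0.31×290 + 0.13×349 = 311.6700
Strategy B: R₀ = 0.44×0 + 0.24×73 + 0.16×74 = 29.3600
Strategy C: R₀ = 0.47×0 + 0.19×320 + 0.12×382 = 106.6400
Highest R₀: strategy A with 311.6700.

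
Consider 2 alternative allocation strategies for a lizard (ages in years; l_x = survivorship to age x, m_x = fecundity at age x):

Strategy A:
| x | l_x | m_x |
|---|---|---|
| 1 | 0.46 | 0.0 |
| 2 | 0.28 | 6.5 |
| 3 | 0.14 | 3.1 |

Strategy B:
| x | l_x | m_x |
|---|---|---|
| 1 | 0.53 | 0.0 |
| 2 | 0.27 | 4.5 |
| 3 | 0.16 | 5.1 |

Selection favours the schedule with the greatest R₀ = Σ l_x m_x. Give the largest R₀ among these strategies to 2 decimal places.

Strategy A: R₀ = 0.46×0.0 + 0.28×6.5 + 0.14×3.1 = 2.2540
Strategy B: R₀ = 0.53×0.0 + 0.27×4.5 + 0.16×5.1 = 2.0310
Highest R₀: strategy A with 2.2540.

2.25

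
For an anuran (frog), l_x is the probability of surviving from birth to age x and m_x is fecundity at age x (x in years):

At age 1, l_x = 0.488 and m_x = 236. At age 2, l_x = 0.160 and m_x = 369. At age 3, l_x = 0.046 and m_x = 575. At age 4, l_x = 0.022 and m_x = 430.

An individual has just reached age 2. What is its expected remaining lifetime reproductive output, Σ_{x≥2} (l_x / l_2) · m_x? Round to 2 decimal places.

l_2 = 0.160. Conditional survival from age 2 to x is l_x / l_2.
  x=2: (0.160/0.160) × 369 = 369.0000
  x=3: (0.046/0.160) × 575 = 165.3125
  x=4: (0.022/0.160) × 430 = 59.1250
Sum = 369.0000 + 165.3125 + 59.1250 = 593.4375

593.44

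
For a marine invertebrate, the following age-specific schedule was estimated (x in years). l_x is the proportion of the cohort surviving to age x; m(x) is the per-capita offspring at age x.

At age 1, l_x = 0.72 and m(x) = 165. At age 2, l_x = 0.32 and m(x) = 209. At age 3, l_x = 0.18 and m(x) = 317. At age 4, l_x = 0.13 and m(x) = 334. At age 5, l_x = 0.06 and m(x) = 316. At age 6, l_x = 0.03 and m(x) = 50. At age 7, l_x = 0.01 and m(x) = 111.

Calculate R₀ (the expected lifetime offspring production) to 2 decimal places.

307.73

R₀ = Σ l_x m(x):
  age 1: 0.72 × 165 = 118.8000
  age 2: 0.32 × 209 = 66.8800
  age 3: 0.18 × 317 = 57.0600
  age 4: 0.13 × 334 = 43.4200
  age 5: 0.06 × 316 = 18.9600
  age 6: 0.03 × 50 = 1.5000
  age 7: 0.01 × 111 = 1.1100
R₀ = 118.8000 + 66.8800 + 57.0600 + 43.4200 + 18.9600 + 1.5000 + 1.1100 = 307.7300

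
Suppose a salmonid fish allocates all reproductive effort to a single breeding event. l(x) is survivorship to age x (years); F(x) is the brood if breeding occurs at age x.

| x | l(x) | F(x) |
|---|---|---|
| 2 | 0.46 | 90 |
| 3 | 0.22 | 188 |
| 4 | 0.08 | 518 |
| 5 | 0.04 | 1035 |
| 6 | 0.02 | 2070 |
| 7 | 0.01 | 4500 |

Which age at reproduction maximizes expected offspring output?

7

Expected offspring if breeding at age x = l(x) × F(x):
  age 2: 0.46 × 90 = 41.400
  age 3: 0.22 × 188 = 41.360
  age 4: 0.08 × 518 = 41.440
  age 5: 0.04 × 1035 = 41.400
  age 6: 0.02 × 2070 = 41.400
  age 7: 0.01 × 4500 = 45.000
Maximum at age 7 (45.000).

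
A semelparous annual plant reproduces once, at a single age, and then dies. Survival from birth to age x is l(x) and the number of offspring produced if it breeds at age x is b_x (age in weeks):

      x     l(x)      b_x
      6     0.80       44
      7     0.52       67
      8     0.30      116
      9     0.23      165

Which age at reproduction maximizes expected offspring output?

9

Expected offspring if breeding at age x = l(x) × b_x:
  age 6: 0.80 × 44 = 35.200
  age 7: 0.52 × 67 = 34.840
  age 8: 0.30 × 116 = 34.800
  age 9: 0.23 × 165 = 37.950
Maximum at age 9 (37.950).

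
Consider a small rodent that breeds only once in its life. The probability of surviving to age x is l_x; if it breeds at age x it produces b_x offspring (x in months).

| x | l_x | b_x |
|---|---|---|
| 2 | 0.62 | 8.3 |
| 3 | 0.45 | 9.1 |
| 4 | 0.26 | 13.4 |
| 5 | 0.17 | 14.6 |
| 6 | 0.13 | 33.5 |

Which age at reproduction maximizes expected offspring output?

Expected offspring if breeding at age x = l_x × b_x:
  age 2: 0.62 × 8.3 = 5.146
  age 3: 0.45 × 9.1 = 4.095
  age 4: 0.26 × 13.4 = 3.484
  age 5: 0.17 × 14.6 = 2.482
  age 6: 0.13 × 33.5 = 4.355
Maximum at age 2 (5.146).

2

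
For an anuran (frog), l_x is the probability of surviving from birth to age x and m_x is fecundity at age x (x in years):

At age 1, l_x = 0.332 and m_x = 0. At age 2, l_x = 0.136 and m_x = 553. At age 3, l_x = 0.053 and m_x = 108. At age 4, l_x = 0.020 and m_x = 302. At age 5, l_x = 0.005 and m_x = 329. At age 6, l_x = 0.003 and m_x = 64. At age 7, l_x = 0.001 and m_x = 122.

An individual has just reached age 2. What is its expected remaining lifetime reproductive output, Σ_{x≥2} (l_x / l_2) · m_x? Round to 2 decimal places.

653.90

l_2 = 0.136. Conditional survival from age 2 to x is l_x / l_2.
  x=2: (0.136/0.136) × 553 = 553.0000
  x=3: (0.053/0.136) × 108 = 42.0882
  x=4: (0.020/0.136) × 302 = 44.4118
  x=5: (0.005/0.136) × 329 = 12.0956
  x=6: (0.003/0.136) × 64 = 1.4118
  x=7: (0.001/0.136) × 122 = 0.8971
Sum = 553.0000 + 42.0882 + 44.4118 + 12.0956 + 1.4118 + 0.8971 = 653.9044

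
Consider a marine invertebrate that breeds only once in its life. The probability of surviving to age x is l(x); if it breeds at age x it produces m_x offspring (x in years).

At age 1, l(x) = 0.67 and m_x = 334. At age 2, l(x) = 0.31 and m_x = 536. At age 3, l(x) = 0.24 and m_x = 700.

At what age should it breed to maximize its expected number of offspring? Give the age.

1

Expected offspring if breeding at age x = l(x) × m_x:
  age 1: 0.67 × 334 = 223.780
  age 2: 0.31 × 536 = 166.160
  age 3: 0.24 × 700 = 168.000
Maximum at age 1 (223.780).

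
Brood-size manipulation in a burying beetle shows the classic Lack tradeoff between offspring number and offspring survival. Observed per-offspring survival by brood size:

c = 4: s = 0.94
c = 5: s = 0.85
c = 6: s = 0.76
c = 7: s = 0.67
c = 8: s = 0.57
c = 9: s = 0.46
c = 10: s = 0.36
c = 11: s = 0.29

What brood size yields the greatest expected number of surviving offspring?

7

Expected surviving offspring = c × s(c):
  c=4: 4 × 0.94 = 3.760
  c=5: 5 × 0.85 = 4.250
  c=6: 6 × 0.76 = 4.560
  c=7: 7 × 0.67 = 4.690
  c=8: 8 × 0.57 = 4.560
  c=9: 9 × 0.46 = 4.140
  c=10: 10 × 0.36 = 3.600
  c=11: 11 × 0.29 = 3.190
Maximum at c = 7 (4.690 surviving offspring).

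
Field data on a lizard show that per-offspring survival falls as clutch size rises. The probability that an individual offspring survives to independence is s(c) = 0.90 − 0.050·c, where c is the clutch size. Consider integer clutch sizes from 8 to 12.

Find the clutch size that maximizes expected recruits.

9

Expected recruits = c × s(c):
  c=8: 8 × 0.500 = 4.000
  c=9: 9 × 0.450 = 4.050
  c=10: 10 × 0.400 = 4.000
  c=11: 11 × 0.350 = 3.850
  c=12: 12 × 0.300 = 3.600
Maximum at c = 9 (4.050 recruits).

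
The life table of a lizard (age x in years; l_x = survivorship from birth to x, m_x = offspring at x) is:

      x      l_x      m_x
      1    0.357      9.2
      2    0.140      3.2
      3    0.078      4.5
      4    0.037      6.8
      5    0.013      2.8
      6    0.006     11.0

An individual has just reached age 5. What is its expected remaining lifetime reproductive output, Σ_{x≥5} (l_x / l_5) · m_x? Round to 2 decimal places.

l_5 = 0.013. Conditional survival from age 5 to x is l_x / l_5.
  x=5: (0.013/0.013) × 2.8 = 2.8000
  x=6: (0.006/0.013) × 11.0 = 5.0769
Sum = 2.8000 + 5.0769 = 7.8769

7.88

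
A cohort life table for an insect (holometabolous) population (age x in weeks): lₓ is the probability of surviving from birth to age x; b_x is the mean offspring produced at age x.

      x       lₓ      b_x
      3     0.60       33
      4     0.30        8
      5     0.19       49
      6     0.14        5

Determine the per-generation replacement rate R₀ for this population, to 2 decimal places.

32.21

R₀ = Σ lₓ b_x:
  age 3: 0.60 × 33 = 19.8000
  age 4: 0.30 × 8 = 2.4000
  age 5: 0.19 × 49 = 9.3100
  age 6: 0.14 × 5 = 0.7000
R₀ = 19.8000 + 2.4000 + 9.3100 + 0.7000 = 32.2100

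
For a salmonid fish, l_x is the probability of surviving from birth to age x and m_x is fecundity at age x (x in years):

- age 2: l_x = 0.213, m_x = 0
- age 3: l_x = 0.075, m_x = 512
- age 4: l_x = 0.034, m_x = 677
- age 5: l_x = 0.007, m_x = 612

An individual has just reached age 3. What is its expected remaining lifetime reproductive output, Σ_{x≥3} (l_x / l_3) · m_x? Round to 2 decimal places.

876.03

l_3 = 0.075. Conditional survival from age 3 to x is l_x / l_3.
  x=3: (0.075/0.075) × 512 = 512.0000
  x=4: (0.034/0.075) × 677 = 306.9067
  x=5: (0.007/0.075) × 612 = 57.1200
Sum = 512.0000 + 306.9067 + 57.1200 = 876.0267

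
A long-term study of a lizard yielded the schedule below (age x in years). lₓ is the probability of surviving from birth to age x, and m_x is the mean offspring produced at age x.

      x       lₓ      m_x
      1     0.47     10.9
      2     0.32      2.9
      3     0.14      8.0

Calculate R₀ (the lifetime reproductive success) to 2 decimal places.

R₀ = Σ lₓ m_x:
  age 1: 0.47 × 10.9 = 5.1230
  age 2: 0.32 × 2.9 = 0.9280
  age 3: 0.14 × 8.0 = 1.1200
R₀ = 5.1230 + 0.9280 + 1.1200 = 7.1710

7.17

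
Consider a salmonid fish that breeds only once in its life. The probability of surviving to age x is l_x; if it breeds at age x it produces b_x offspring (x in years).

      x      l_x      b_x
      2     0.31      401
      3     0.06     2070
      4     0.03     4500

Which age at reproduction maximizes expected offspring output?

Expected offspring if breeding at age x = l_x × b_x:
  age 2: 0.31 × 401 = 124.310
  age 3: 0.06 × 2070 = 124.200
  age 4: 0.03 × 4500 = 135.000
Maximum at age 4 (135.000).

4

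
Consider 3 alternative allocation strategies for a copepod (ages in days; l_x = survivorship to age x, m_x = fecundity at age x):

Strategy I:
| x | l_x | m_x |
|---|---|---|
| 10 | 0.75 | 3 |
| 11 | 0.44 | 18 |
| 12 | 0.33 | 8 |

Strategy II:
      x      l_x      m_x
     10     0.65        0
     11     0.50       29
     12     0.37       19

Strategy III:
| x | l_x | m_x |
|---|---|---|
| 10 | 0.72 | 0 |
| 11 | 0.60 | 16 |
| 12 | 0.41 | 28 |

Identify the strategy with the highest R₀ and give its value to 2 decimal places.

Strategy I: R₀ = 0.75×3 + 0.44×18 + 0.33×8 = 12.8100
Strategy II: R₀ = 0.65×0 + 0.50×29 + 0.37×19 = 21.5300
Strategy III: R₀ = 0.72×0 + 0.60×16 + 0.41×28 = 21.0800
Highest R₀: strategy II with 21.5300.

21.53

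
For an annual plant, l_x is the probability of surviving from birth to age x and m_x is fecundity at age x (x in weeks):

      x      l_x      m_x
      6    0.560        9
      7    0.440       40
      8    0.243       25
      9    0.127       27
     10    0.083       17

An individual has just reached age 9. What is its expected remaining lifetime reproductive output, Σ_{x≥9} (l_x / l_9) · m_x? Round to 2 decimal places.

38.11

l_9 = 0.127. Conditional survival from age 9 to x is l_x / l_9.
  x=9: (0.127/0.127) × 27 = 27.0000
  x=10: (0.083/0.127) × 17 = 11.1102
Sum = 27.0000 + 11.1102 = 38.1102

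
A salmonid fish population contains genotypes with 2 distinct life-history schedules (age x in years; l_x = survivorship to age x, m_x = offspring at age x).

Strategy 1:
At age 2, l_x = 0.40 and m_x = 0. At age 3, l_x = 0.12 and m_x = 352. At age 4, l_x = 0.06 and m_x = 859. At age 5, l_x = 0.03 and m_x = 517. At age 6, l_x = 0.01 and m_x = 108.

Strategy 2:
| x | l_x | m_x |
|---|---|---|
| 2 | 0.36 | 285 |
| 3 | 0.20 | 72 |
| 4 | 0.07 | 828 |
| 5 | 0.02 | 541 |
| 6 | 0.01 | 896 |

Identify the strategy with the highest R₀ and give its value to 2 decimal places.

Strategy 1: R₀ = 0.40×0 + 0.12×352 + 0.06×859 + 0.03×517 + 0.01×108 = 110.3700
Strategy 2: R₀ = 0.36×285 + 0.20×72 + 0.07×828 + 0.02×541 + 0.01×896 = 194.7400
Highest R₀: strategy 2 with 194.7400.

194.74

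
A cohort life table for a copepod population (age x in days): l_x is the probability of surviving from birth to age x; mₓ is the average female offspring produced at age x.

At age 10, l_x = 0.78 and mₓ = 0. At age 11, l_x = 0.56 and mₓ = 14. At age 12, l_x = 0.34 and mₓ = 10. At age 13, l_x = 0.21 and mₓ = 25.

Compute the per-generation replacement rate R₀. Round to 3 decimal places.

16.490

R₀ = Σ l_x mₓ:
  age 10: 0.78 × 0 = 0.0000
  age 11: 0.56 × 14 = 7.8400
  age 12: 0.34 × 10 = 3.4000
  age 13: 0.21 × 25 = 5.2500
R₀ = 0.0000 + 7.8400 + 3.4000 + 5.2500 = 16.4900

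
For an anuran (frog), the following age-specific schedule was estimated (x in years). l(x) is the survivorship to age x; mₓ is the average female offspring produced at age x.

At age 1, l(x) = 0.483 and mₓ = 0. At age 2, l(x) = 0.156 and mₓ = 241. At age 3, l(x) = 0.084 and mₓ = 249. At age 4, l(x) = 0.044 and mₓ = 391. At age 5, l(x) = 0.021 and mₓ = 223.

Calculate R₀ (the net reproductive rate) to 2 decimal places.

80.40

R₀ = Σ l(x) mₓ:
  age 1: 0.483 × 0 = 0.0000
  age 2: 0.156 × 241 = 37.5960
  age 3: 0.084 × 249 = 20.9160
  age 4: 0.044 × 391 = 17.2040
  age 5: 0.021 × 223 = 4.6830
R₀ = 0.0000 + 37.5960 + 20.9160 + 17.2040 + 4.6830 = 80.3990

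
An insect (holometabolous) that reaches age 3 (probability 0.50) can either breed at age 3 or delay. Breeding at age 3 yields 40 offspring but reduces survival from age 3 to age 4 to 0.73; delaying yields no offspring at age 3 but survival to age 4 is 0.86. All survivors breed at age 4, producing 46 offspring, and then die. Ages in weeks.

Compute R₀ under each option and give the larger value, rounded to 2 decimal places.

36.79

breed at age 3: R₀ = 0.50 × (40 + 0.73 × 46) = 0.50 × 73.5800 = 36.7900
delay to age 4: R₀ = 0.50 × (0.86 × 46) = 0.50 × 39.5600 = 19.7800
Higher: breed at age 3 (36.7900).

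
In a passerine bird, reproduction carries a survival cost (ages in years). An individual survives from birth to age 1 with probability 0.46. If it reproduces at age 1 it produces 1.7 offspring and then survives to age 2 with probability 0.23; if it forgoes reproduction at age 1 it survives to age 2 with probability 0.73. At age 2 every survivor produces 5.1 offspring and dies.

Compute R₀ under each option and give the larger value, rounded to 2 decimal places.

breed at age 1: R₀ = 0.46 × (1.7 + 0.23 × 5.1) = 0.46 × 2.8730 = 1.3216
delay to age 2: R₀ = 0.46 × (0.73 × 5.1) = 0.46 × 3.7230 = 1.7126
Higher: delay to age 2 (1.7126).

1.71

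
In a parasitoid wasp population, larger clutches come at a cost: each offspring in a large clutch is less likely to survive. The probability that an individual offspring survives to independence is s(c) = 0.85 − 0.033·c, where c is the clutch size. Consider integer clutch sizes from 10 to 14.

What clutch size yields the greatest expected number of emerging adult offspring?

13

Expected emerging adult offspring = c × s(c):
  c=10: 10 × 0.520 = 5.200
  c=11: 11 × 0.487 = 5.357
  c=12: 12 × 0.454 = 5.448
  c=13: 13 × 0.421 = 5.473
  c=14: 14 × 0.388 = 5.432
Maximum at c = 13 (5.473 emerging adult offspring).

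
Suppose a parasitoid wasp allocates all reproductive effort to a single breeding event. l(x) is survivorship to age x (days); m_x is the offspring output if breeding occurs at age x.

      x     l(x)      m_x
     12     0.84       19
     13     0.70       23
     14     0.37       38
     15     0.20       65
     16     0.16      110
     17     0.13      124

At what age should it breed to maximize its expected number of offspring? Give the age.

16

Expected offspring if breeding at age x = l(x) × m_x:
  age 12: 0.84 × 19 = 15.960
  age 13: 0.70 × 23 = 16.100
  age 14: 0.37 × 38 = 14.060
  age 15: 0.20 × 65 = 13.000
  age 16: 0.16 × 110 = 17.600
  age 17: 0.13 × 124 = 16.120
Maximum at age 16 (17.600).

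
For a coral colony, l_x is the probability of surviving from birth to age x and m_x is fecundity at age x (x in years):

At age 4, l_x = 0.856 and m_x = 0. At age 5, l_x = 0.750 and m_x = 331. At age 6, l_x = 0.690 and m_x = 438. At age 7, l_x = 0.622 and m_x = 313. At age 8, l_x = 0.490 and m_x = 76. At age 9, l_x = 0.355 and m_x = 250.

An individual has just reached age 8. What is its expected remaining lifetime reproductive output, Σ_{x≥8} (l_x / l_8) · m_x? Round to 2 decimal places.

l_8 = 0.490. Conditional survival from age 8 to x is l_x / l_8.
  x=8: (0.490/0.490) × 76 = 76.0000
  x=9: (0.355/0.490) × 250 = 181.1224
Sum = 76.0000 + 181.1224 = 257.1224

257.12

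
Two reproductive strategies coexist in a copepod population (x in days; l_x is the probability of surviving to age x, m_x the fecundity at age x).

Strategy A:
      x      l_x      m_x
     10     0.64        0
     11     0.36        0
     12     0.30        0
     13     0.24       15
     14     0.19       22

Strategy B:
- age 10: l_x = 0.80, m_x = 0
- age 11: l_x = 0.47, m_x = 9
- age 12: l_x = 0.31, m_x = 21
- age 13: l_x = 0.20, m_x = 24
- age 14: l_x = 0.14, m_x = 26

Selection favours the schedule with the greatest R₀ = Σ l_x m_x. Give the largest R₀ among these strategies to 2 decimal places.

19.18

Strategy A: R₀ = 0.64×0 + 0.36×0 + 0.30×0 + 0.24×15 + 0.19×22 = 7.7800
Strategy B: R₀ = 0.80×0 + 0.47×9 + 0.31×21 + 0.20×24 + 0.14×26 = 19.1800
Highest R₀: strategy B with 19.1800.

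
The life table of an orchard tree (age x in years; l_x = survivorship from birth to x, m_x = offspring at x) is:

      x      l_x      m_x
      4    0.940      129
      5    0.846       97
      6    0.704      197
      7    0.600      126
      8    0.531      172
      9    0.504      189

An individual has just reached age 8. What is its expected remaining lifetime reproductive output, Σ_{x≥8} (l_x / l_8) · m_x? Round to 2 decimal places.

351.39

l_8 = 0.531. Conditional survival from age 8 to x is l_x / l_8.
  x=8: (0.531/0.531) × 172 = 172.0000
  x=9: (0.504/0.531) × 189 = 179.3898
Sum = 172.0000 + 179.3898 = 351.3898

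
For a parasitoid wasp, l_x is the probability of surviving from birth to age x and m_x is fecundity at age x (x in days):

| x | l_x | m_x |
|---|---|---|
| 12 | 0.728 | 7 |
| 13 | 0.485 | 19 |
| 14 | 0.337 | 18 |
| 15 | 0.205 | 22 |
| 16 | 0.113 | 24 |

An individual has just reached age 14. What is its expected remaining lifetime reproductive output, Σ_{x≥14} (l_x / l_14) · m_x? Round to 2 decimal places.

l_14 = 0.337. Conditional survival from age 14 to x is l_x / l_14.
  x=14: (0.337/0.337) × 18 = 18.0000
  x=15: (0.205/0.337) × 22 = 13.3828
  x=16: (0.113/0.337) × 24 = 8.0475
Sum = 18.0000 + 13.3828 + 8.0475 = 39.4303

39.43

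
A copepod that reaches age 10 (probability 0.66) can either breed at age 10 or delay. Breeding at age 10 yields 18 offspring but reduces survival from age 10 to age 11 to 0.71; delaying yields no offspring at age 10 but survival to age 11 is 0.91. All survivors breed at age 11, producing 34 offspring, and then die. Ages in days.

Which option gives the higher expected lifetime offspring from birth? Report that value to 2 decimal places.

27.81

breed at age 10: R₀ = 0.66 × (18 + 0.71 × 34) = 0.66 × 42.1400 = 27.8124
delay to age 11: R₀ = 0.66 × (0.91 × 34) = 0.66 × 30.9400 = 20.4204
Higher: breed at age 10 (27.8124).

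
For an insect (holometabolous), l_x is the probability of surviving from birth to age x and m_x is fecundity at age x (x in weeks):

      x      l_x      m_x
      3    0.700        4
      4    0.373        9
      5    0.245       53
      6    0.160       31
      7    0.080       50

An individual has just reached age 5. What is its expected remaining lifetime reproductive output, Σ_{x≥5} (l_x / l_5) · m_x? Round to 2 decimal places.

89.57

l_5 = 0.245. Conditional survival from age 5 to x is l_x / l_5.
  x=5: (0.245/0.245) × 53 = 53.0000
  x=6: (0.160/0.245) × 31 = 20.2449
  x=7: (0.080/0.245) × 50 = 16.3265
Sum = 53.0000 + 20.2449 + 16.3265 = 89.5714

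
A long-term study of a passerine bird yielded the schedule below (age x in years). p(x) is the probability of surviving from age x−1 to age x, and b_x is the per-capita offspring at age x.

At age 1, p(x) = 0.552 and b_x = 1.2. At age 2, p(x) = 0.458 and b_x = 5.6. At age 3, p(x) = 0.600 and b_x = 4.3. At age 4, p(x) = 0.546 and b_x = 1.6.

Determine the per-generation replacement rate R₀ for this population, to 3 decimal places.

Survivorship from birth: l_x = p_1·p_2·…·p_x.
  l_1 = 0.55200
  l_2 = 0.25282
  l_3 = 0.15169
  l_4 = 0.08282
R₀ = Σ l_x b_x:
  age 1: 0.55200 × 1.2 = 0.6624
  age 2: 0.25282 × 5.6 = 1.4158
  age 3: 0.15169 × 4.3 = 0.6523
  age 4: 0.08282 × 1.6 = 0.1325
R₀ = 0.6624 + 1.4158 + 0.6523 + 0.1325 = 2.8630

2.863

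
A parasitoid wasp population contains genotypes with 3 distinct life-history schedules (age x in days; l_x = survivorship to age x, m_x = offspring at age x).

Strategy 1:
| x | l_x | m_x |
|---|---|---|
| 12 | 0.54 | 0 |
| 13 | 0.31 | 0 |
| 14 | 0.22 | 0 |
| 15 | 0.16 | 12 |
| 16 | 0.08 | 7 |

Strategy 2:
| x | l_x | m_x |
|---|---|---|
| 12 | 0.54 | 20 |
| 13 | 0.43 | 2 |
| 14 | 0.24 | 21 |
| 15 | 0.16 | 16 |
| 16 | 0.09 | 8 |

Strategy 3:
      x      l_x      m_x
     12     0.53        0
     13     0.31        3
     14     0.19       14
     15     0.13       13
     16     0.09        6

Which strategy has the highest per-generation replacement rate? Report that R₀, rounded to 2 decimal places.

19.98

Strategy 1: R₀ = 0.54×0 + 0.31×0 + 0.22×0 + 0.16×12 + 0.08×7 = 2.4800
Strategy 2: R₀ = 0.54×20 + 0.43×2 + 0.24×21 + 0.16×16 + 0.09×8 = 19.9800
Strategy 3: R₀ = 0.53×0 + 0.31×3 + 0.19×14 + 0.13×13 + 0.09×6 = 5.8200
Highest R₀: strategy 2 with 19.9800.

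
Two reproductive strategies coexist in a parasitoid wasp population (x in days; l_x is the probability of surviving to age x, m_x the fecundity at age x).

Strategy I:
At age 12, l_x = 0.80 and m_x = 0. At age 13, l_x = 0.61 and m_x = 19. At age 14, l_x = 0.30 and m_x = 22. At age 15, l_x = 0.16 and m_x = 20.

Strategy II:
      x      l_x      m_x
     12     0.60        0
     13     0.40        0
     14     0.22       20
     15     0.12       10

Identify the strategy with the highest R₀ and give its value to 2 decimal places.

21.39

Strategy I: R₀ = 0.80×0 + 0.61×19 + 0.30×22 + 0.16×20 = 21.3900
Strategy II: R₀ = 0.60×0 + 0.40×0 + 0.22×20 + 0.12×10 = 5.6000
Highest R₀: strategy I with 21.3900.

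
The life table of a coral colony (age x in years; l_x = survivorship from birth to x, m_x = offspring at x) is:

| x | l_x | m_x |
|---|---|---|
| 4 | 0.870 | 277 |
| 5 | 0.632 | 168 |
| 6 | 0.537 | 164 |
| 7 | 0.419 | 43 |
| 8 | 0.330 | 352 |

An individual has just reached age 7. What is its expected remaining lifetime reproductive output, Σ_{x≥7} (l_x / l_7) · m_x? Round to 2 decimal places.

320.23

l_7 = 0.419. Conditional survival from age 7 to x is l_x / l_7.
  x=7: (0.419/0.419) × 43 = 43.0000
  x=8: (0.330/0.419) × 352 = 277.2315
Sum = 43.0000 + 277.2315 = 320.2315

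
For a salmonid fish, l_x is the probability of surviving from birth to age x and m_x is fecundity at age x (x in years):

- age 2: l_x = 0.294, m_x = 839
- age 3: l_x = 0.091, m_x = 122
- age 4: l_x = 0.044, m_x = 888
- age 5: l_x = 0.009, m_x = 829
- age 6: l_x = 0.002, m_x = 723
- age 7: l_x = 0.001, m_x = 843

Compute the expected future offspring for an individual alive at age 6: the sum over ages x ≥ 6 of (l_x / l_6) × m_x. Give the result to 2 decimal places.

l_6 = 0.002. Conditional survival from age 6 to x is l_x / l_6.
  x=6: (0.002/0.002) × 723 = 723.0000
  x=7: (0.001/0.002) × 843 = 421.5000
Sum = 723.0000 + 421.5000 = 1144.5000

1144.50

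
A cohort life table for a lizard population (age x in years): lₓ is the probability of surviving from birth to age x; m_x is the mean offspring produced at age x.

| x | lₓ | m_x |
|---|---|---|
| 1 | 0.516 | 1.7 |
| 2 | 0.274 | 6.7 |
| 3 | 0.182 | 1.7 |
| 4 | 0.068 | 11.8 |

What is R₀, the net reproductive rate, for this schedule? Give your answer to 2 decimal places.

3.82

R₀ = Σ lₓ m_x:
  age 1: 0.516 × 1.7 = 0.8772
  age 2: 0.274 × 6.7 = 1.8358
  age 3: 0.182 × 1.7 = 0.3094
  age 4: 0.068 × 11.8 = 0.8024
R₀ = 0.8772 + 1.8358 + 0.3094 + 0.8024 = 3.8248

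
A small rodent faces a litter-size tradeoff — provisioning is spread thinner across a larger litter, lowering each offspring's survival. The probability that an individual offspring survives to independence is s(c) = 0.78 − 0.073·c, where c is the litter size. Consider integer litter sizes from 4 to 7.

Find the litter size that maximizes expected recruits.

5

Expected recruits = c × s(c):
  c=4: 4 × 0.488 = 1.952
  c=5: 5 × 0.415 = 2.075
  c=6: 6 × 0.342 = 2.052
  c=7: 7 × 0.269 = 1.883
Maximum at c = 5 (2.075 recruits).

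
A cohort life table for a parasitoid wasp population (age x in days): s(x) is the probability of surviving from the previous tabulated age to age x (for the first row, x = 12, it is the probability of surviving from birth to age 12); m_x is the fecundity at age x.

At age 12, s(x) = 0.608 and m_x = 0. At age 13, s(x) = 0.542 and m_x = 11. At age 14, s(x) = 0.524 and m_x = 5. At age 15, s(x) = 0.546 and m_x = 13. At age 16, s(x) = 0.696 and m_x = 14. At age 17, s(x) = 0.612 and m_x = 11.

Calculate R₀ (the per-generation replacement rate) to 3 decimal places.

7.074

Survivorship from birth: l_x = s_12·s_13·…·s_x.
  l_12 = 0.60800
  l_13 = 0.32954
  l_14 = 0.17268
  l_15 = 0.09428
  l_16 = 0.06562
  l_17 = 0.04016
R₀ = Σ l_x m_x:
  age 12: 0.60800 × 0 = 0.0000
  age 13: 0.32954 × 11 = 3.6249
  age 14: 0.17268 × 5 = 0.8634
  age 15: 0.09428 × 13 = 1.2256
  age 16: 0.06562 × 14 = 0.9187
  age 17: 0.04016 × 11 = 0.4418
R₀ = 0.0000 + 3.6249 + 0.8634 + 1.2256 + 0.9187 + 0.4418 = 7.0744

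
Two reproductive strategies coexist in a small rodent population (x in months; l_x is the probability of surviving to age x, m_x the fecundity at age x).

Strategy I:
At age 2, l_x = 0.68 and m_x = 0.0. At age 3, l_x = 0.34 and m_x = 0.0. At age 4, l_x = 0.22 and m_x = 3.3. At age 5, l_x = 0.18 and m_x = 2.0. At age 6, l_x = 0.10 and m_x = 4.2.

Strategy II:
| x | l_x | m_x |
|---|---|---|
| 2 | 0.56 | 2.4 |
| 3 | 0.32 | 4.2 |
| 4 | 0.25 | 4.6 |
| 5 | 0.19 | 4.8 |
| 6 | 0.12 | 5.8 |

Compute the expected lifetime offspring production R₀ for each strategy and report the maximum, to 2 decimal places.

Strategy I: R₀ = 0.68×0.0 + 0.34×0.0 + 0.22×3.3 + 0.18×2.0 + 0.10×4.2 = 1.5060
Strategy II: R₀ = 0.56×2.4 + 0.32×4.2 + 0.25×4.6 + 0.19×4.8 + 0.12×5.8 = 5.4460
Highest R₀: strategy II with 5.4460.

5.45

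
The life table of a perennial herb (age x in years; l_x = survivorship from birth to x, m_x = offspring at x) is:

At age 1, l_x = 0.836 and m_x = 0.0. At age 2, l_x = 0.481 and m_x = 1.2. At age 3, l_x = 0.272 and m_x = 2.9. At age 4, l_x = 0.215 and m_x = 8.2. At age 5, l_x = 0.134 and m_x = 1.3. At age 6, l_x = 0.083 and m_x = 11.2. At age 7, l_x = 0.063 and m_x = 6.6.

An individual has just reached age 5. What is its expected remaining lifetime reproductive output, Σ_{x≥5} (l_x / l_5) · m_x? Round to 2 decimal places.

11.34

l_5 = 0.134. Conditional survival from age 5 to x is l_x / l_5.
  x=5: (0.134/0.134) × 1.3 = 1.3000
  x=6: (0.083/0.134) × 11.2 = 6.9373
  x=7: (0.063/0.134) × 6.6 = 3.1030
Sum = 1.3000 + 6.9373 + 3.1030 = 11.3403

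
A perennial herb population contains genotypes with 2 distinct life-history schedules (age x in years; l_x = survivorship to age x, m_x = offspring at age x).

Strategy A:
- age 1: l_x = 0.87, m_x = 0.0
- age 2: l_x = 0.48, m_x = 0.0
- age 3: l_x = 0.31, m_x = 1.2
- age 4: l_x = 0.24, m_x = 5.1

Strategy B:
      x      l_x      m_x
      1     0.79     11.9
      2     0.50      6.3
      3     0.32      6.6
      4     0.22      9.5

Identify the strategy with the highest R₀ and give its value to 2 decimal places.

16.75

Strategy A: R₀ = 0.87×0.0 + 0.48×0.0 + 0.31×1.2 + 0.24×5.1 = 1.5960
Strategy B: R₀ = 0.79×11.9 + 0.50×6.3 + 0.32×6.6 + 0.22×9.5 = 16.7530
Highest R₀: strategy B with 16.7530.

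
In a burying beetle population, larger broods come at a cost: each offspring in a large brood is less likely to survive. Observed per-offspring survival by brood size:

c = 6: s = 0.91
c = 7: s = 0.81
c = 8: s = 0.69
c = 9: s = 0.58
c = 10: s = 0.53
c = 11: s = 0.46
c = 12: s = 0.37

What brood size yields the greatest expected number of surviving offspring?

Expected surviving offspring = c × s(c):
  c=6: 6 × 0.91 = 5.460
  c=7: 7 × 0.81 = 5.670
  c=8: 8 × 0.69 = 5.520
  c=9: 9 × 0.58 = 5.220
  c=10: 10 × 0.53 = 5.300
  c=11: 11 × 0.46 = 5.060
  c=12: 12 × 0.37 = 4.440
Maximum at c = 7 (5.670 surviving offspring).

7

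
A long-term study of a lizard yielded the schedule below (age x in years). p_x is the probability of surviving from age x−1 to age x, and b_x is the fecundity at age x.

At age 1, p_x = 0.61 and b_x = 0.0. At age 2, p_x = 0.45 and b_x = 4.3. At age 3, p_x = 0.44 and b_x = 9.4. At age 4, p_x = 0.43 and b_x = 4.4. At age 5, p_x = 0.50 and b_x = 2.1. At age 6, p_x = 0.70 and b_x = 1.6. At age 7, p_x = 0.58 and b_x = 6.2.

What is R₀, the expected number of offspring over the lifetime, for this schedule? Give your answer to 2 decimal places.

2.69

Survivorship from birth: l_x = p_1·p_2·…·p_x.
  l_1 = 0.61000
  l_2 = 0.27450
  l_3 = 0.12078
  l_4 = 0.05194
  l_5 = 0.02597
  l_6 = 0.01818
  l_7 = 0.01054
R₀ = Σ l_x b_x:
  age 1: 0.61000 × 0.0 = 0.0000
  age 2: 0.27450 × 4.3 = 1.1804
  age 3: 0.12078 × 9.4 = 1.1353
  age 4: 0.05194 × 4.4 = 0.2285
  age 5: 0.02597 × 2.1 = 0.0545
  age 6: 0.01818 × 1.6 = 0.0291
  age 7: 0.01054 × 6.2 = 0.0653
R₀ = 0.0000 + 1.1804 + 1.1353 + 0.2285 + 0.0545 + 0.0291 + 0.0653 = 2.6932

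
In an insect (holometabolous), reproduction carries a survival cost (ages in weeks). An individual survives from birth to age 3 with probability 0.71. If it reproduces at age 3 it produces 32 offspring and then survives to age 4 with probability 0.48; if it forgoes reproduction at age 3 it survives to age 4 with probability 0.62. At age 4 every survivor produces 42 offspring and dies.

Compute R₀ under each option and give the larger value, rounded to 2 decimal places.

breed at age 3: R₀ = 0.71 × (32 + 0.48 × 42) = 0.71 × 52.1600 = 37.0336
delay to age 4: R₀ = 0.71 × (0.62 × 42) = 0.71 × 26.0400 = 18.4884
Higher: breed at age 3 (37.0336).

37.03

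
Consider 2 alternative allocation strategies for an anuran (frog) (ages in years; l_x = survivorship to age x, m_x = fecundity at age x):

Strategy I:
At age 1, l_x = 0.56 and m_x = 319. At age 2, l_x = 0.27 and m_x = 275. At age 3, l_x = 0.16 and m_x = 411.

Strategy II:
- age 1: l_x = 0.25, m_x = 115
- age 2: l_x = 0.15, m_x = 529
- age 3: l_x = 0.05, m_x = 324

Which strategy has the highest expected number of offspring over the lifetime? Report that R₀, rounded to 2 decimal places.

318.65

Strategy I: R₀ = 0.56×319 + 0.27×275 + 0.16×411 = 318.6500
Strategy II: R₀ = 0.25×115 + 0.15×529 + 0.05×324 = 124.3000
Highest R₀: strategy I with 318.6500.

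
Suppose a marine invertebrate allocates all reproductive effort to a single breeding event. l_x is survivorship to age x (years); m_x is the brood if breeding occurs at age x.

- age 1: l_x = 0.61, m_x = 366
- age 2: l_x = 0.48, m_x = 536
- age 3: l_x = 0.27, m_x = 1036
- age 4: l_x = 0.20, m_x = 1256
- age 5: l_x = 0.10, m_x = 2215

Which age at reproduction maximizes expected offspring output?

Expected offspring if breeding at age x = l_x × m_x:
  age 1: 0.61 × 366 = 223.260
  age 2: 0.48 × 536 = 257.280
  age 3: 0.27 × 1036 = 279.720
  age 4: 0.20 × 1256 = 251.200
  age 5: 0.10 × 2215 = 221.500
Maximum at age 3 (279.720).

3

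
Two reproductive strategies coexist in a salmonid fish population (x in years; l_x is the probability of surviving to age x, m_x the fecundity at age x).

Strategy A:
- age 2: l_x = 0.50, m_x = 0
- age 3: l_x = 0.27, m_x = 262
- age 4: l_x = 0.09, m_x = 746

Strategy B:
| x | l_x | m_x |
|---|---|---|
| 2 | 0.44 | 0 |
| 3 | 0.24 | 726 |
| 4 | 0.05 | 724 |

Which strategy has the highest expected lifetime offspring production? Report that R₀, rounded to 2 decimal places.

Strategy A: R₀ = 0.50×0 + 0.27×262 + 0.09×746 = 137.8800
Strategy B: R₀ = 0.44×0 + 0.24×726 + 0.05×724 = 210.4400
Highest R₀: strategy B with 210.4400.

210.44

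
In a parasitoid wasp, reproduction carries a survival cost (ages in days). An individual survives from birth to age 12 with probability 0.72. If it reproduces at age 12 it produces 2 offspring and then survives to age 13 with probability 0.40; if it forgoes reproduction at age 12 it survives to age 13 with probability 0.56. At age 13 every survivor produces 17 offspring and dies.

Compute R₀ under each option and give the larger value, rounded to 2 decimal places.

6.85

breed at age 12: R₀ = 0.72 × (2 + 0.40 × 17) = 0.72 × 8.8000 = 6.3360
delay to age 13: R₀ = 0.72 × (0.56 × 17) = 0.72 × 9.5200 = 6.8544
Higher: delay to age 13 (6.8544).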